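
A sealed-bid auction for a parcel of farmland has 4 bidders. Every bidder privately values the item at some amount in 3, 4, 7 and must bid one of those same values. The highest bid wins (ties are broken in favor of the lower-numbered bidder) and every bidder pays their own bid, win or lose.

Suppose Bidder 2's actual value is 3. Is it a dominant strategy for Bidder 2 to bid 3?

Consider the case where Bidder 1 bids 3, Bidder 3 bids 3 and Bidder 4 bids 3.
Truthful bid 3: loses but pays 3, utility -3.
Bid 4 instead: wins, pays 4, utility 3 - 4 = -1.
Since -1 > -3, bidding 4 is strictly better here, so truthful bidding is not dominant.

No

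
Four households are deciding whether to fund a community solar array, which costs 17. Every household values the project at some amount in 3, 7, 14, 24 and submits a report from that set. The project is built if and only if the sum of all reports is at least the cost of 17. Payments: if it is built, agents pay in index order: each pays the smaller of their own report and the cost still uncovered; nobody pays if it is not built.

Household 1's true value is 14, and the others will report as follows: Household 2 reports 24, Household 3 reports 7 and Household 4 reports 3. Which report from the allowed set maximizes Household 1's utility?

3

Report 3: project built, pays 3, utility 14 - 3 = 11.
Report 7: project built, pays 7, utility 14 - 7 = 7.
Report 14: project built, pays 14, utility 14 - 14 = 0.
Report 24: project built, pays 17, utility 14 - 17 = -3.
The best choice is 3 with utility 11.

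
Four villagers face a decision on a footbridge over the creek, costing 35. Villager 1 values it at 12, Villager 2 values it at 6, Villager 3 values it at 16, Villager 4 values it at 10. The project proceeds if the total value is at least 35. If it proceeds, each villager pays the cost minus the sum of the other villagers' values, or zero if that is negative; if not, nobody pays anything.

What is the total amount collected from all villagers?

Total value 44 ≥ cost 35, so it is built.
Villager 1: others sum to 32; max(0, 35 - 32) = 3.
Villager 2: others sum to 38; max(0, 35 - 38) = 0.
Villager 3: others sum to 28; max(0, 35 - 28) = 7.
Villager 4: others sum to 34; max(0, 35 - 34) = 1.
Total collected = 3 + 0 + 7 + 1 = 11.

11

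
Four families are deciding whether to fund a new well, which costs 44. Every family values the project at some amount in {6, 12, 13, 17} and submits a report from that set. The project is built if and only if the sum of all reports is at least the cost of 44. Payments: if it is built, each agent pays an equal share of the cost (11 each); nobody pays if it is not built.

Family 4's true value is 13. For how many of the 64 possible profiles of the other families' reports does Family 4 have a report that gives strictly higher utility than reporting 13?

Others report (6, 6, 17): truth gives 0; report 17 gives 2 > 0. Violating.
Others report (6, 12, 12): truth gives 0; report 17 gives 2 > 0. Violating.
Others report (6, 17, 6): truth gives 0; report 17 gives 2 > 0. Violating.
Others report (12, 6, 12): truth gives 0; report 17 gives 2 > 0. Violating.
Others report (6, 6, 6): truth gives 0; no alternative beats it.
Others report (6, 6, 12): truth gives 0; no alternative beats it.
(Checking all 64 profiles: 6 have a profitable deviation, 58 do not.)

6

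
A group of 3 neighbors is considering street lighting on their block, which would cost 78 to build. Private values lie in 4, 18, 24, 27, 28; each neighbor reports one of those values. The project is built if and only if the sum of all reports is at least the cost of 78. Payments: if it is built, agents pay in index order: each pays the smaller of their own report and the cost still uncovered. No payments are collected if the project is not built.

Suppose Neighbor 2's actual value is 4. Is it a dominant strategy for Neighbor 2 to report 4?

Check each profile of the others' reports and compare truth against every alternative report.
Others report (4, 4): truth gives 0, best alternative gives 0.
Others report (4, 18): truth gives 0, best alternative gives 0.
Others report (4, 24): truth gives 0, best alternative gives 0.
Others report (4, 27): truth gives 0, best alternative gives 0.
Others report (4, 28): truth gives 0, best alternative gives 0.
Others report (18, 4): truth gives 0, best alternative gives 0.
(Remaining 19 profiles checked similarly; truth is weakly best in each.)
In every case the truthful report is at least as good as any alternative, so it is a dominant strategy.

Yes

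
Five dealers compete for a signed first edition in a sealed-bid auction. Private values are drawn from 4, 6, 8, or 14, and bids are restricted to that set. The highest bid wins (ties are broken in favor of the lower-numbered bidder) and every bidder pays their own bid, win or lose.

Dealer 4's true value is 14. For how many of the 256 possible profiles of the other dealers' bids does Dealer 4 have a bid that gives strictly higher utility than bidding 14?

Others bid (4, 4, 4, 4): truth gives 0; bid 6 gives 8 > 0. Violating.
Others bid (4, 4, 4, 6): truth gives 0; bid 6 gives 8 > 0. Violating.
Others bid (4, 4, 4, 8): truth gives 0; bid 8 gives 6 > 0. Violating.
Others bid (4, 4, 6, 4): truth gives 0; bid 8 gives 6 > 0. Violating.
Others bid (4, 4, 4, 14): truth gives 0; no alternative beats it.
Others bid (4, 4, 6, 14): truth gives 0; no alternative beats it.
(Checking all 256 profiles: 172 have a profitable deviation, 84 do not.)

172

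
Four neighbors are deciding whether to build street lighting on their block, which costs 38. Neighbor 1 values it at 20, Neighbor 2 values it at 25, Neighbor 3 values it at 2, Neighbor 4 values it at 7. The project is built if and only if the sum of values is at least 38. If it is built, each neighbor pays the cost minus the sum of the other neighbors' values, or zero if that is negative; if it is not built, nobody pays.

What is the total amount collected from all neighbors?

13

Total value 54 ≥ cost 38, so it is built.
Neighbor 1: others sum to 34; max(0, 38 - 34) = 4.
Neighbor 2: others sum to 29; max(0, 38 - 29) = 9.
Neighbor 3: others sum to 52; max(0, 38 - 52) = 0.
Neighbor 4: others sum to 47; max(0, 38 - 47) = 0.
Total collected = 4 + 9 + 0 + 0 = 13.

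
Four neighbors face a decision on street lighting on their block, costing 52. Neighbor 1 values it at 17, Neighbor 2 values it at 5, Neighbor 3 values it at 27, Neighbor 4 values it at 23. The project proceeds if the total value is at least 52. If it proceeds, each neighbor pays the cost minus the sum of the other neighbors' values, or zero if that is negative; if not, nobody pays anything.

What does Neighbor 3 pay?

7

Total value 72 ≥ cost 52, so the project is built.
The other neighbors' values sum to 45.
Cost minus that sum is 52 - 45 = 7.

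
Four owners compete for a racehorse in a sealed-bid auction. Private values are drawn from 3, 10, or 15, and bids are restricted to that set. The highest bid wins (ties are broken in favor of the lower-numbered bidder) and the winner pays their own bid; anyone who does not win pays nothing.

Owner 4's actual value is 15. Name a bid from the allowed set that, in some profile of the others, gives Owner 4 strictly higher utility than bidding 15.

10

Suppose Owner 1 bids 3, Owner 2 bids 3 and Owner 3 bids 3.
Bid 15: wins, pays 15, utility 15 - 15 = 0.
Bid 10: wins, pays 10, utility 15 - 10 = 5.
So bidding 10 beats truth here (5 > 0).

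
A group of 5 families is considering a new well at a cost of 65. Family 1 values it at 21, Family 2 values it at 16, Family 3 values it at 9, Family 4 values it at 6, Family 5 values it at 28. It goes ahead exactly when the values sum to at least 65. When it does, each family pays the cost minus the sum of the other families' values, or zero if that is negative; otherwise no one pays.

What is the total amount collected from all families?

Total value 80 ≥ cost 65, so it is built.
Family 1: others sum to 59; max(0, 65 - 59) = 6.
Family 2: others sum to 64; max(0, 65 - 64) = 1.
Family 3: others sum to 71; max(0, 65 - 71) = 0.
Family 4: others sum to 74; max(0, 65 - 74) = 0.
Family 5: others sum to 52; max(0, 65 - 52) = 13.
Total collected = 6 + 1 + 0 + 0 + 13 = 20.

20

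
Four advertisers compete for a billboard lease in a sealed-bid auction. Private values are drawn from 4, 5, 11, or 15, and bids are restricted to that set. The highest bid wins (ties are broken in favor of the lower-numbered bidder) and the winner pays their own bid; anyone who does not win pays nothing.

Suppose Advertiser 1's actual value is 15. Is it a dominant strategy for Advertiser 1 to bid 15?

No

Consider the case where Advertiser 2 bids 4, Advertiser 3 bids 4 and Advertiser 4 bids 4.
Truthful bid 15: wins, pays 15, utility 15 - 15 = 0.
Bid 4 instead: wins, pays 4, utility 15 - 4 = 11.
Since 11 > 0, bidding 4 is strictly better here, so truthful bidding is not dominant.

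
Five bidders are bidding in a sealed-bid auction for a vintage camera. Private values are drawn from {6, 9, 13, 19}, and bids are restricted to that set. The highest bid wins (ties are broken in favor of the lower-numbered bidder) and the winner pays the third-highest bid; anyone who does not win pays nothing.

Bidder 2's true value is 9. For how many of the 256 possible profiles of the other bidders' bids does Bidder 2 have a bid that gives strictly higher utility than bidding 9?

8

Others bid (6, 6, 6, 13): truth gives 0; bid 13 gives 3 > 0. Violating.
Others bid (6, 6, 6, 19): truth gives 0; bid 19 gives 3 > 0. Violating.
Others bid (6, 6, 13, 6): truth gives 0; bid 13 gives 3 > 0. Violating.
Others bid (6, 6, 19, 6): truth gives 0; bid 19 gives 3 > 0. Violating.
Others bid (6, 6, 6, 6): truth gives 3; no alternative beats it.
Others bid (6, 6, 6, 9): truth gives 3; no alternative beats it.
(Checking all 256 profiles: 8 have a profitable deviation, 248 do not.)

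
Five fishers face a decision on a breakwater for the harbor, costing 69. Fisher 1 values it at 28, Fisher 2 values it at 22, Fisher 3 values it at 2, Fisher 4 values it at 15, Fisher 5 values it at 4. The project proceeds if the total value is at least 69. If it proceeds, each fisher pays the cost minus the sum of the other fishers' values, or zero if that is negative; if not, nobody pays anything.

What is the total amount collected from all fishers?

61

Total value 71 ≥ cost 69, so it is built.
Fisher 1: others sum to 43; max(0, 69 - 43) = 26.
Fisher 2: others sum to 49; max(0, 69 - 49) = 20.
Fisher 3: others sum to 69; max(0, 69 - 69) = 0.
Fisher 4: others sum to 56; max(0, 69 - 56) = 13.
Fisher 5: others sum to 67; max(0, 69 - 67) = 2.
Total collected = 26 + 20 + 0 + 13 + 2 = 61.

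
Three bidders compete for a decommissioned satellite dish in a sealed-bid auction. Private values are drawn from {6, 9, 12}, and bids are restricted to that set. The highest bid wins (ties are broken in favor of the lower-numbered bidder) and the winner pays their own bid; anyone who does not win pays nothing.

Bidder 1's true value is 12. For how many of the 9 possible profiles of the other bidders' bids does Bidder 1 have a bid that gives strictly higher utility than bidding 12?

4

Others bid (6, 6): truth gives 0; bid 6 gives 6 > 0. Violating.
Others bid (6, 9): truth gives 0; bid 9 gives 3 > 0. Violating.
Others bid (9, 6): truth gives 0; bid 9 gives 3 > 0. Violating.
Others bid (9, 9): truth gives 0; bid 9 gives 3 > 0. Violating.
Others bid (6, 12): truth gives 0; no alternative beats it.
Others bid (9, 12): truth gives 0; no alternative beats it.
(Checking all 9 profiles: 4 have a profitable deviation, 5 do not.)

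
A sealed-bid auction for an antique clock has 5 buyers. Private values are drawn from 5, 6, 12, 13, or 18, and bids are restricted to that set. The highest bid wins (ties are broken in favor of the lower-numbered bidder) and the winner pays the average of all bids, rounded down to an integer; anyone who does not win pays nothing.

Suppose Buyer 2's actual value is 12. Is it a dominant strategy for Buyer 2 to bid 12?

Consider the case where Buyer 1 bids 5, Buyer 3 bids 5, Buyer 4 bids 5 and Buyer 5 bids 5.
Truthful bid 12: wins, pays 6, utility 12 - 6 = 6.
Bid 6 instead: wins, pays 5, utility 12 - 5 = 7.
Since 7 > 6, bidding 6 is strictly better here, so truthful bidding is not dominant.

No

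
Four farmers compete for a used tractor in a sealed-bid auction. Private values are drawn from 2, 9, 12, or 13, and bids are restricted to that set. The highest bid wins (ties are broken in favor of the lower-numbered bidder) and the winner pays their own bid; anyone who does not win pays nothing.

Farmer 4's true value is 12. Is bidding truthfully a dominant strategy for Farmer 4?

Consider the case where Farmer 1 bids 2, Farmer 2 bids 2 and Farmer 3 bids 2.
Truthful bid 12: wins, pays 12, utility 12 - 12 = 0.
Bid 9 instead: wins, pays 9, utility 12 - 9 = 3.
Since 3 > 0, bidding 9 is strictly better here, so truthful bidding is not dominant.

No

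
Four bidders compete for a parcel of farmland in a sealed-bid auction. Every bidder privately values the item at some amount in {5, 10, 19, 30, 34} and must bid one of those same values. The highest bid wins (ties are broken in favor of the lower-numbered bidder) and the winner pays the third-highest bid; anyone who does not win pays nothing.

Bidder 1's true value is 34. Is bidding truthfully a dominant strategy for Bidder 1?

Check each profile of the others' bids and compare truth against every alternative bid.
Others bid (5, 5, 34): truth gives 29, best alternative gives 0.
Others bid (5, 34, 5): truth gives 29, best alternative gives 0.
Others bid (34, 5, 5): truth gives 29, best alternative gives 0.
Others bid (5, 10, 34): truth gives 24, best alternative gives 0.
Others bid (5, 34, 10): truth gives 24, best alternative gives 0.
Others bid (10, 5, 34): truth gives 24, best alternative gives 0.
(Remaining 119 profiles checked similarly; truth is weakly best in each.)
In every case the truthful bid is at least as good as any alternative, so it is a dominant strategy.

Yes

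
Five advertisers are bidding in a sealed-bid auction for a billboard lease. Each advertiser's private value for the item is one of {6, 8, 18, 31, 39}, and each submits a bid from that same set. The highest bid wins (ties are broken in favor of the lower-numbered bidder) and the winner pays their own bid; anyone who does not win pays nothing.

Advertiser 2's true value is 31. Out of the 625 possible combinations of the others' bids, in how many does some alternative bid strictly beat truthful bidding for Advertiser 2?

Others bid (6, 6, 6, 6): truth gives 0; bid 8 gives 23 > 0. Violating.
Others bid (6, 6, 6, 8): truth gives 0; bid 8 gives 23 > 0. Violating.
Others bid (6, 6, 6, 18): truth gives 0; bid 18 gives 13 > 0. Violating.
Others bid (6, 6, 8, 6): truth gives 0; bid 8 gives 23 > 0. Violating.
Others bid (6, 6, 6, 31): truth gives 0; no alternative beats it.
Others bid (6, 6, 6, 39): truth gives 0; no alternative beats it.
(Checking all 625 profiles: 54 have a profitable deviation, 571 do not.)

54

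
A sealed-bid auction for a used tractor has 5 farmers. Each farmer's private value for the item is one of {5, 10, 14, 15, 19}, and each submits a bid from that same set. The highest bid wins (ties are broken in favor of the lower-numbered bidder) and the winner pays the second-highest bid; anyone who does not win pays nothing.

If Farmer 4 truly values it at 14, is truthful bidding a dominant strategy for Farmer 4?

Check each profile of the others' bids and compare truth against every alternative bid.
Others bid (5, 5, 5, 5): truth gives 9, best alternative gives 9.
Others bid (5, 5, 5, 10): truth gives 4, best alternative gives 4.
Others bid (5, 5, 10, 5): truth gives 4, best alternative gives 4.
Others bid (5, 5, 10, 10): truth gives 4, best alternative gives 4.
Others bid (5, 10, 5, 5): truth gives 4, best alternative gives 4.
Others bid (5, 10, 5, 10): truth gives 4, best alternative gives 4.
(Remaining 619 profiles checked similarly; truth is weakly best in each.)
In every case the truthful bid is at least as good as any alternative, so it is a dominant strategy.

Yes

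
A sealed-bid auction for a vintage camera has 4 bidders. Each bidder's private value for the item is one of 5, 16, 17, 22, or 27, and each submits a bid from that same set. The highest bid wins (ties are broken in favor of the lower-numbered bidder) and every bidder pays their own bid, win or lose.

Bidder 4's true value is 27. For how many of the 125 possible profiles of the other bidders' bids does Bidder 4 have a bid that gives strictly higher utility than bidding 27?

Others bid (5, 5, 5): truth gives 0; bid 16 gives 11 > 0. Violating.
Others bid (5, 5, 16): truth gives 0; bid 17 gives 10 > 0. Violating.
Others bid (5, 5, 17): truth gives 0; bid 22 gives 5 > 0. Violating.
Others bid (5, 5, 27): truth gives -27; bid 5 gives -5 > -27. Violating.
Others bid (5, 5, 22): truth gives 0; no alternative beats it.
Others bid (5, 16, 22): truth gives 0; no alternative beats it.
(Checking all 125 profiles: 88 have a profitable deviation, 37 do not.)

88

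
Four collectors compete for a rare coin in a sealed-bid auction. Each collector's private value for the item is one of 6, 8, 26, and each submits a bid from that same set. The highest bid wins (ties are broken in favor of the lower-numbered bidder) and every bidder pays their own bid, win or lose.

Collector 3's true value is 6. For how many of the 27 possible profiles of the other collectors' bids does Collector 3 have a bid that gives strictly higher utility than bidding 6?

Others bid (6, 6, 6): truth gives -6; bid 8 gives -2 > -6. Violating.
Others bid (6, 6, 8): truth gives -6; bid 8 gives -2 > -6. Violating.
Others bid (6, 6, 26): truth gives -6; no alternative beats it.
Others bid (6, 8, 6): truth gives -6; no alternative beats it.
(Checking all 27 profiles: 2 have a profitable deviation, 25 do not.)

2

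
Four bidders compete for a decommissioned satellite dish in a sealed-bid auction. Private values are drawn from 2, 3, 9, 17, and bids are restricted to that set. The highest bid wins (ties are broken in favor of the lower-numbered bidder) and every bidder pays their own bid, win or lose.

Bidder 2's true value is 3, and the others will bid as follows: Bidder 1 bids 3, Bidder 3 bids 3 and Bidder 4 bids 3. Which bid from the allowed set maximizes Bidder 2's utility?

Bid 2: loses but pays 2, utility -2.
Bid 3: loses but pays 3, utility -3.
Bid 9: wins, pays 9, utility 3 - 9 = -6.
Bid 17: wins, pays 17, utility 3 - 17 = -14.
The best choice is 2 with utility -2.

2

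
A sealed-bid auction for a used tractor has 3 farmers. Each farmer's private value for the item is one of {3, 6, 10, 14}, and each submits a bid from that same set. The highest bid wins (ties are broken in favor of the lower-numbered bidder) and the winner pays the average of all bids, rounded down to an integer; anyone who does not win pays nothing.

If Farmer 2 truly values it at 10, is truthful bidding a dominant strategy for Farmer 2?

No

Consider the case where Farmer 1 bids 3 and Farmer 3 bids 3.
Truthful bid 10: wins, pays 5, utility 10 - 5 = 5.
Bid 6 instead: wins, pays 4, utility 10 - 4 = 6.
Since 6 > 5, bidding 6 is strictly better here, so truthful bidding is not dominant.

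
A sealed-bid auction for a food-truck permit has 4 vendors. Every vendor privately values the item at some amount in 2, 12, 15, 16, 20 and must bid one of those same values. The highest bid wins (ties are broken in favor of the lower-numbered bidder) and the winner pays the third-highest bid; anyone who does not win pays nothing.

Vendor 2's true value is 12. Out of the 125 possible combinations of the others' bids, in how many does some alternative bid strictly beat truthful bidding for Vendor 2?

9

Others bid (2, 2, 15): truth gives 0; bid 15 gives 10 > 0. Violating.
Others bid (2, 2, 16): truth gives 0; bid 16 gives 10 > 0. Violating.
Others bid (2, 2, 20): truth gives 0; bid 20 gives 10 > 0. Violating.
Others bid (2, 15, 2): truth gives 0; bid 15 gives 10 > 0. Violating.
Others bid (2, 2, 2): truth gives 10; no alternative beats it.
Others bid (2, 2, 12): truth gives 10; no alternative beats it.
(Checking all 125 profiles: 9 have a profitable deviation, 116 do not.)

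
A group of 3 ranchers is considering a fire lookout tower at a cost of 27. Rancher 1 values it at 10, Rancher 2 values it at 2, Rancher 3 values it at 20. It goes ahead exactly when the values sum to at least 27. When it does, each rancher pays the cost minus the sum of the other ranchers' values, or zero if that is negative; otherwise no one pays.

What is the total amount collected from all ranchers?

20

Total value 32 ≥ cost 27, so it is built.
Rancher 1: others sum to 22; max(0, 27 - 22) = 5.
Rancher 2: others sum to 30; max(0, 27 - 30) = 0.
Rancher 3: others sum to 12; max(0, 27 - 12) = 15.
Total collected = 5 + 0 + 15 = 20.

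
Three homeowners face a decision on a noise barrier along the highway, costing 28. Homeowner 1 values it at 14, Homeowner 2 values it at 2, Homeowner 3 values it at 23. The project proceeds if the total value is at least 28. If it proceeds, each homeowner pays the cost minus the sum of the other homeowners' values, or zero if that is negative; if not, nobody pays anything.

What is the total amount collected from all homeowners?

Total value 39 ≥ cost 28, so it is built.
Homeowner 1: others sum to 25; max(0, 28 - 25) = 3.
Homeowner 2: others sum to 37; max(0, 28 - 37) = 0.
Homeowner 3: others sum to 16; max(0, 28 - 16) = 12.
Total collected = 3 + 0 + 12 = 15.

15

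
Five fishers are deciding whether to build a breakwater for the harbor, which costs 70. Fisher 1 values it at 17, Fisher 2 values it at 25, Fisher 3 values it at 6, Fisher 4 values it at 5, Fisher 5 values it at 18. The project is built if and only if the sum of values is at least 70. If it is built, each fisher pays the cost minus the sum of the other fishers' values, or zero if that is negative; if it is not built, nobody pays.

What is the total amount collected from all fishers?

66

Total value 71 ≥ cost 70, so it is built.
Fisher 1: others sum to 54; max(0, 70 - 54) = 16.
Fisher 2: others sum to 46; max(0, 70 - 46) = 24.
Fisher 3: others sum to 65; max(0, 70 - 65) = 5.
Fisher 4: others sum to 66; max(0, 70 - 66) = 4.
Fisher 5: others sum to 53; max(0, 70 - 53) = 17.
Total collected = 16 + 24 + 5 + 4 + 17 = 66.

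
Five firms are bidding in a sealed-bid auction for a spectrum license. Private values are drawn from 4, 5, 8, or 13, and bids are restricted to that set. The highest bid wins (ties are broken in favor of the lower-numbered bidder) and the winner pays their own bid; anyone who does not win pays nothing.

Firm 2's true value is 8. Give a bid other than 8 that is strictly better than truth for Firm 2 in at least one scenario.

5

Suppose Firm 1 bids 4, Firm 3 bids 4, Firm 4 bids 4 and Firm 5 bids 4.
Bid 8: wins, pays 8, utility 8 - 8 = 0.
Bid 5: wins, pays 5, utility 8 - 5 = 3.
So bidding 5 beats truth here (3 > 0).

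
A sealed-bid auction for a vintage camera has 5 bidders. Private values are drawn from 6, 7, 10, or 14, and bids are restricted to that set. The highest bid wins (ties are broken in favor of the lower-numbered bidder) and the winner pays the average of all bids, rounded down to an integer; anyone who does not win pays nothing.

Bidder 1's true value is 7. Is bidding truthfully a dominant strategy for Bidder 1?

Check each profile of the others' bids and compare truth against every alternative bid.
Others bid (6, 6, 6, 7): truth gives 1, best alternative gives 0.
Others bid (6, 6, 7, 6): truth gives 1, best alternative gives 0.
Others bid (6, 6, 7, 7): truth gives 1, best alternative gives 0.
Others bid (6, 7, 6, 6): truth gives 1, best alternative gives 0.
Others bid (6, 7, 6, 7): truth gives 1, best alternative gives 0.
Others bid (6, 7, 7, 6): truth gives 1, best alternative gives 0.
(Remaining 250 profiles checked similarly; truth is weakly best in each.)
In every case the truthful bid is at least as good as any alternative, so it is a dominant strategy.

Yes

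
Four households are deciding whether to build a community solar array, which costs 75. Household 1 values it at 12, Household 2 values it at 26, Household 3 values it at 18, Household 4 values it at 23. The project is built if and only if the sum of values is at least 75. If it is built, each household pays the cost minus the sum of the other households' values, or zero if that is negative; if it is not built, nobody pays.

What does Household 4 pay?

Total value 79 ≥ cost 75, so the project is built.
The other households' values sum to 56.
Cost minus that sum is 75 - 56 = 19.

19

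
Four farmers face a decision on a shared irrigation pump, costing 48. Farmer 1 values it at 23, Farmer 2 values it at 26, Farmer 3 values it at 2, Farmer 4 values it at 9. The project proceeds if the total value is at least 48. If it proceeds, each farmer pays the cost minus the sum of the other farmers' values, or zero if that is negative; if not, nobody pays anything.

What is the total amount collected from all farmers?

25

Total value 60 ≥ cost 48, so it is built.
Farmer 1: others sum to 37; max(0, 48 - 37) = 11.
Farmer 2: others sum to 34; max(0, 48 - 34) = 14.
Farmer 3: others sum to 58; max(0, 48 - 58) = 0.
Farmer 4: others sum to 51; max(0, 48 - 51) = 0.
Total collected = 11 + 14 + 0 + 0 = 25.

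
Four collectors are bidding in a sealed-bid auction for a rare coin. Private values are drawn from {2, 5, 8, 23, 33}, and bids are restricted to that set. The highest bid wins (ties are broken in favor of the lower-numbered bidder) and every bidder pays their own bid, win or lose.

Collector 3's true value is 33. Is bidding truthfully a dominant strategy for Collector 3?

Consider the case where Collector 1 bids 2, Collector 2 bids 2 and Collector 4 bids 2.
Truthful bid 33: wins, pays 33, utility 33 - 33 = 0.
Bid 5 instead: wins, pays 5, utility 33 - 5 = 28.
Since 28 > 0, bidding 5 is strictly better here, so truthful bidding is not dominant.

No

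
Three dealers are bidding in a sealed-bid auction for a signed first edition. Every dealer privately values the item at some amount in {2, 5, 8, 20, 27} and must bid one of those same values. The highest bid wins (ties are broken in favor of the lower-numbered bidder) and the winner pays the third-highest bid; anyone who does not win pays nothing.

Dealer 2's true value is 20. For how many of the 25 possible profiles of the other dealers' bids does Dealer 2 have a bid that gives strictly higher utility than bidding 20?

6

Others bid (2, 27): truth gives 0; bid 27 gives 18 > 0. Violating.
Others bid (5, 27): truth gives 0; bid 27 gives 15 > 0. Violating.
Others bid (8, 27): truth gives 0; bid 27 gives 12 > 0. Violating.
Others bid (20, 2): truth gives 0; bid 27 gives 18 > 0. Violating.
Others bid (2, 2): truth gives 18; no alternative beats it.
Others bid (2, 5): truth gives 18; no alternative beats it.
(Checking all 25 profiles: 6 have a profitable deviation, 19 do not.)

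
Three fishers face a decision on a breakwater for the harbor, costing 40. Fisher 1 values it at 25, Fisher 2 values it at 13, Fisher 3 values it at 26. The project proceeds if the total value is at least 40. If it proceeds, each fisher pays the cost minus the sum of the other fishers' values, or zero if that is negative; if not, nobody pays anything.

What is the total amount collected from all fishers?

Total value 64 ≥ cost 40, so it is built.
Fisher 1: others sum to 39; max(0, 40 - 39) = 1.
Fisher 2: others sum to 51; max(0, 40 - 51) = 0.
Fisher 3: others sum to 38; max(0, 40 - 38) = 2.
Total collected = 1 + 0 + 2 = 3.

3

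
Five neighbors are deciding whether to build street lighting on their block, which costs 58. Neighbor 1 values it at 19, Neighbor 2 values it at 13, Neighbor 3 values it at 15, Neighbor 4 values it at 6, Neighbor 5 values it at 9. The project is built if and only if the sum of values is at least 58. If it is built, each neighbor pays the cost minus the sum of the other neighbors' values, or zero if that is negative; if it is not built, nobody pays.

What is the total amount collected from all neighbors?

42

Total value 62 ≥ cost 58, so it is built.
Neighbor 1: others sum to 43; max(0, 58 - 43) = 15.
Neighbor 2: others sum to 49; max(0, 58 - 49) = 9.
Neighbor 3: others sum to 47; max(0, 58 - 47) = 11.
Neighbor 4: others sum to 56; max(0, 58 - 56) = 2.
Neighbor 5: others sum to 53; max(0, 58 - 53) = 5.
Total collected = 15 + 9 + 11 + 2 + 5 = 42.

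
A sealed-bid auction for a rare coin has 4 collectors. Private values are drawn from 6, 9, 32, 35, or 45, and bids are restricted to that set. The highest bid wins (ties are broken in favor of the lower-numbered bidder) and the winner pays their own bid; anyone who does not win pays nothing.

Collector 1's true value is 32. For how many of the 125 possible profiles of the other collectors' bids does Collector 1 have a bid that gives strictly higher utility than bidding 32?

Others bid (6, 6, 6): truth gives 0; bid 6 gives 26 > 0. Violating.
Others bid (6, 6, 9): truth gives 0; bid 9 gives 23 > 0. Violating.
Others bid (6, 9, 6): truth gives 0; bid 9 gives 23 > 0. Violating.
Others bid (6, 9, 9): truth gives 0; bid 9 gives 23 > 0. Violating.
Others bid (6, 6, 32): truth gives 0; no alternative beats it.
Others bid (6, 6, 35): truth gives 0; no alternative beats it.
(Checking all 125 profiles: 8 have a profitable deviation, 117 do not.)

8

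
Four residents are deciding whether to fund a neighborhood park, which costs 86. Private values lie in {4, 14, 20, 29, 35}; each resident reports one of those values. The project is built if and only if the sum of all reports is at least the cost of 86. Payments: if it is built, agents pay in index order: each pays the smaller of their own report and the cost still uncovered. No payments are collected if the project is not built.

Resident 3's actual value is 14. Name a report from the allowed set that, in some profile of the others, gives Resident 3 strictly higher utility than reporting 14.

Suppose Resident 1 reports 14, Resident 2 reports 35 and Resident 4 reports 35.
Report 14: project built, pays 14, utility 14 - 14 = 0.
Report 4: project built, pays 4, utility 14 - 4 = 10.
So reporting 4 beats truth here (10 > 0).

4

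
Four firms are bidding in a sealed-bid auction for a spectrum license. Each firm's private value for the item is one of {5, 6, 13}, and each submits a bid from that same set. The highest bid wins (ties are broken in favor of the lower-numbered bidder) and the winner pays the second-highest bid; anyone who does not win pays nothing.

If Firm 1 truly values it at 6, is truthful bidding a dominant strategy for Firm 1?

Check each profile of the others' bids and compare truth against every alternative bid.
Others bid (5, 5, 5): truth gives 1, best alternative gives 1.
Others bid (5, 5, 6): truth gives 0, best alternative gives 0.
Others bid (5, 5, 13): truth gives 0, best alternative gives 0.
Others bid (5, 6, 5): truth gives 0, best alternative gives 0.
Others bid (5, 6, 6): truth gives 0, best alternative gives 0.
Others bid (5, 6, 13): truth gives 0, best alternative gives 0.
(Remaining 21 profiles checked similarly; truth is weakly best in each.)
In every case the truthful bid is at least as good as any alternative, so it is a dominant strategy.

Yes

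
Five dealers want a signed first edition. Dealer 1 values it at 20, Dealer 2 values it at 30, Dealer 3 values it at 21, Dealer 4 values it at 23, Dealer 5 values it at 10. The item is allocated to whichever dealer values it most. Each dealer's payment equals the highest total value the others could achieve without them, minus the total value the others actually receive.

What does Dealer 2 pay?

Dealer 2 has the highest value and receives the item.
Without Dealer 2, the item would go to the next-highest value, 23, so the others could achieve 23.
With Dealer 2 present and winning, the others receive nothing, so their total is 0.
Payment = 23 - 0 = 23.

23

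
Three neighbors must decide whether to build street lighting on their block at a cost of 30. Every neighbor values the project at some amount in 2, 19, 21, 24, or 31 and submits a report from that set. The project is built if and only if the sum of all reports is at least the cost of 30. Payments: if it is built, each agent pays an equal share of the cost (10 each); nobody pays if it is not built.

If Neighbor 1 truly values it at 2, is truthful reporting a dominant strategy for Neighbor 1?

Yes

Check each profile of the others' reports and compare truth against every alternative report.
Others report (2, 19): truth gives 0, best alternative gives -8.
Others report (2, 21): truth gives 0, best alternative gives -8.
Others report (2, 24): truth gives 0, best alternative gives -8.
Others report (19, 2): truth gives 0, best alternative gives -8.
Others report (21, 2): truth gives 0, best alternative gives -8.
Others report (24, 2): truth gives 0, best alternative gives -8.
(Remaining 19 profiles checked similarly; truth is weakly best in each.)
In every case the truthful report is at least as good as any alternative, so it is a dominant strategy.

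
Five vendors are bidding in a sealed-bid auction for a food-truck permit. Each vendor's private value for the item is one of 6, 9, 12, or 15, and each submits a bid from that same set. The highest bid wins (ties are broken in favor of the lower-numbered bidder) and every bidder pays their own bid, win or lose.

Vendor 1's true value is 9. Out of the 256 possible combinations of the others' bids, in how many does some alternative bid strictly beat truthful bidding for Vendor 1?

241

Others bid (6, 6, 6, 6): truth gives 0; bid 6 gives 3 > 0. Violating.
Others bid (6, 6, 6, 12): truth gives -9; bid 12 gives -3 > -9. Violating.
Others bid (6, 6, 6, 15): truth gives -9; bid 6 gives -6 > -9. Violating.
Others bid (6, 6, 9, 12): truth gives -9; bid 12 gives -3 > -9. Violating.
Others bid (6, 6, 6, 9): truth gives 0; no alternative beats it.
Others bid (6, 6, 9, 6): truth gives 0; no alternative beats it.
(Checking all 256 profiles: 241 have a profitable deviation, 15 do not.)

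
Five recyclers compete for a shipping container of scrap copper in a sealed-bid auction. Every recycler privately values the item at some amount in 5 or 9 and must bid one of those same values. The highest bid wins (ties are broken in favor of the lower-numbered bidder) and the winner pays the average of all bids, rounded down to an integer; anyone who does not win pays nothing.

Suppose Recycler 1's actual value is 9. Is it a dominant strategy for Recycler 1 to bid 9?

Check each profile of the others' bids and compare truth against every alternative bid.
Others bid (5, 5, 5, 9): truth gives 3, best alternative gives 0.
Others bid (5, 5, 9, 5): truth gives 3, best alternative gives 0.
Others bid (5, 9, 5, 5): truth gives 3, best alternative gives 0.
Others bid (9, 5, 5, 5): truth gives 3, best alternative gives 0.
Others bid (5, 5, 9, 9): truth gives 2, best alternative gives 0.
Others bid (5, 9, 5, 9): truth gives 2, best alternative gives 0.
(Remaining 10 profiles checked similarly; truth is weakly best in each.)
In every case the truthful bid is at least as good as any alternative, so it is a dominant strategy.

Yes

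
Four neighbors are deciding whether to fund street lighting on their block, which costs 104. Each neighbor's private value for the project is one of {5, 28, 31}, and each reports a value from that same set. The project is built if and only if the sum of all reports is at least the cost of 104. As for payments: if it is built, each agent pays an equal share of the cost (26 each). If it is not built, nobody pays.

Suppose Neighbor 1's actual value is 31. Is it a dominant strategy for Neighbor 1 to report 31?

Check each profile of the others' reports and compare truth against every alternative report.
Others report (28, 28, 28): truth gives 5, best alternative gives 5.
Others report (28, 28, 31): truth gives 5, best alternative gives 5.
Others report (28, 31, 28): truth gives 5, best alternative gives 5.
Others report (28, 31, 31): truth gives 5, best alternative gives 5.
Others report (31, 28, 28): truth gives 5, best alternative gives 5.
Others report (31, 28, 31): truth gives 5, best alternative gives 5.
(Remaining 21 profiles checked similarly; truth is weakly best in each.)
In every case the truthful report is at least as good as any alternative, so it is a dominant strategy.

Yes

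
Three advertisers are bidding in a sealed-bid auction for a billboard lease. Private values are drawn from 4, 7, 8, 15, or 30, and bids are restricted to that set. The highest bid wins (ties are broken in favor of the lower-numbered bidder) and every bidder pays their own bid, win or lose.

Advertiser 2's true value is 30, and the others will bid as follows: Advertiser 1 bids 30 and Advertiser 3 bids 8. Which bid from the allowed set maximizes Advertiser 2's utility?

4

Bid 4: loses but pays 4, utility -4.
Bid 7: loses but pays 7, utility -7.
Bid 8: loses but pays 8, utility -8.
Bid 15: loses but pays 15, utility -15.
Bid 30: loses but pays 30, utility -30.
The best choice is 4 with utility -4.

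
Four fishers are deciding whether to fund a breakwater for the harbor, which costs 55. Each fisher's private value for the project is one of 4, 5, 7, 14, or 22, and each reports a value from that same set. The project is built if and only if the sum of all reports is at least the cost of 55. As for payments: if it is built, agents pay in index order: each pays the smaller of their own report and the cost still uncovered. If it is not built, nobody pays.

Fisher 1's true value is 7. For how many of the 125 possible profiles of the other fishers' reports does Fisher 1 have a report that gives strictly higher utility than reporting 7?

10

Others report (7, 22, 22): truth gives 0; report 4 gives 3 > 0. Violating.
Others report (14, 14, 22): truth gives 0; report 5 gives 2 > 0. Violating.
Others report (14, 22, 14): truth gives 0; report 5 gives 2 > 0. Violating.
Others report (14, 22, 22): truth gives 0; report 4 gives 3 > 0. Violating.
Others report (4, 4, 4): truth gives 0; no alternative beats it.
Others report (4, 4, 5): truth gives 0; no alternative beats it.
(Checking all 125 profiles: 10 have a profitable deviation, 115 do not.)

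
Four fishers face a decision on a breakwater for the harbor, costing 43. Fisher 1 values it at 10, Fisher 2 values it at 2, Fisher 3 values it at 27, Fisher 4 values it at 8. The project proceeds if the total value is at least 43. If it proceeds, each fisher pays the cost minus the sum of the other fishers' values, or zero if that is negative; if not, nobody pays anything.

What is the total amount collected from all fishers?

33

Total value 47 ≥ cost 43, so it is built.
Fisher 1: others sum to 37; max(0, 43 - 37) = 6.
Fisher 2: others sum to 45; max(0, 43 - 45) = 0.
Fisher 3: others sum to 20; max(0, 43 - 20) = 23.
Fisher 4: others sum to 39; max(0, 43 - 39) = 4.
Total collected = 6 + 0 + 23 + 4 = 33.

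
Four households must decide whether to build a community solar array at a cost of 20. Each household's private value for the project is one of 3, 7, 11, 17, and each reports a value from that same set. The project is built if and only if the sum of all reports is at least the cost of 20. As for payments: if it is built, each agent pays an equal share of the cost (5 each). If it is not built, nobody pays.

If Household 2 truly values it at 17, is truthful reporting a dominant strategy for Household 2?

Yes

Check each profile of the others' reports and compare truth against every alternative report.
Others report (3, 3, 3): truth gives 12, best alternative gives 12.
Others report (3, 3, 7): truth gives 12, best alternative gives 12.
Others report (3, 3, 11): truth gives 12, best alternative gives 12.
Others report (3, 3, 17): truth gives 12, best alternative gives 12.
Others report (3, 7, 3): truth gives 12, best alternative gives 12.
Others report (3, 7, 7): truth gives 12, best alternative gives 12.
(Remaining 58 profiles checked similarly; truth is weakly best in each.)
In every case the truthful report is at least as good as any alternative, so it is a dominant strategy.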